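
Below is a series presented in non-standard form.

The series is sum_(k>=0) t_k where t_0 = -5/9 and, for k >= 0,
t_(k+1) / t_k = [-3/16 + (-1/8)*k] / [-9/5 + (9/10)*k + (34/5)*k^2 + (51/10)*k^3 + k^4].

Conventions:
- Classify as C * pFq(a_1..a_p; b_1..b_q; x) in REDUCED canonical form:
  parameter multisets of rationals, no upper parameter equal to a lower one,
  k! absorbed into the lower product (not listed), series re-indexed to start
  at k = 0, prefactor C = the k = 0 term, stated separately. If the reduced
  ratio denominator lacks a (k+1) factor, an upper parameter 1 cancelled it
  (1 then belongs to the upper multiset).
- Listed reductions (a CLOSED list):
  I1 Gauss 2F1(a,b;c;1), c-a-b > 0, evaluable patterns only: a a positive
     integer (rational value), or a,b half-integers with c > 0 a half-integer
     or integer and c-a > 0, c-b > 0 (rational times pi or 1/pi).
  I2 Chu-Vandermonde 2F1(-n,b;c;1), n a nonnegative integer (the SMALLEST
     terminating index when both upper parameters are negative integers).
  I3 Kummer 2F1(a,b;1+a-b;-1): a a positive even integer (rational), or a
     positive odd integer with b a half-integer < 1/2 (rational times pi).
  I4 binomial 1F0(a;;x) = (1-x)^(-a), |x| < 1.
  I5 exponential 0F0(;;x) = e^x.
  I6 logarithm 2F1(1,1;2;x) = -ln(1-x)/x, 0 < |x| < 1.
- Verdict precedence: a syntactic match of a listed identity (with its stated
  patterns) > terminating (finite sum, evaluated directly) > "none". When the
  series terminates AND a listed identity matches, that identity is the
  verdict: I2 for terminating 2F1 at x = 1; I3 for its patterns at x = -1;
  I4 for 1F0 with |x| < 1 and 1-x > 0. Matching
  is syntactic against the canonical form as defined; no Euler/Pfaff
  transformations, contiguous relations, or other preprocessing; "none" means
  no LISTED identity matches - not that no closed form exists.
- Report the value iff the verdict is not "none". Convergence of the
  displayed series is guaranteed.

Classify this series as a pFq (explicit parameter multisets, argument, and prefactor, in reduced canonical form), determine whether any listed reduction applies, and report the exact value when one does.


Canonical form: C = -5/9 times 0F2 with upper {-}, lower {-2/5, 3}, x = -1/8. Verdict: none here - no I1-I6 shape fits x = -1/8 with lower {-2/5, 3}.

Key step: with t_0 = -5/9, the ratio is unreduced: k + 3/2 divides both sides (C = -5/9).
Step ratio: r(k) = (-1/8) * 1 / [(k-2/5) (k+3) (k+1)] - rational in k, leading ratio (-1/8); with t_0 = -5/9, classification follows.


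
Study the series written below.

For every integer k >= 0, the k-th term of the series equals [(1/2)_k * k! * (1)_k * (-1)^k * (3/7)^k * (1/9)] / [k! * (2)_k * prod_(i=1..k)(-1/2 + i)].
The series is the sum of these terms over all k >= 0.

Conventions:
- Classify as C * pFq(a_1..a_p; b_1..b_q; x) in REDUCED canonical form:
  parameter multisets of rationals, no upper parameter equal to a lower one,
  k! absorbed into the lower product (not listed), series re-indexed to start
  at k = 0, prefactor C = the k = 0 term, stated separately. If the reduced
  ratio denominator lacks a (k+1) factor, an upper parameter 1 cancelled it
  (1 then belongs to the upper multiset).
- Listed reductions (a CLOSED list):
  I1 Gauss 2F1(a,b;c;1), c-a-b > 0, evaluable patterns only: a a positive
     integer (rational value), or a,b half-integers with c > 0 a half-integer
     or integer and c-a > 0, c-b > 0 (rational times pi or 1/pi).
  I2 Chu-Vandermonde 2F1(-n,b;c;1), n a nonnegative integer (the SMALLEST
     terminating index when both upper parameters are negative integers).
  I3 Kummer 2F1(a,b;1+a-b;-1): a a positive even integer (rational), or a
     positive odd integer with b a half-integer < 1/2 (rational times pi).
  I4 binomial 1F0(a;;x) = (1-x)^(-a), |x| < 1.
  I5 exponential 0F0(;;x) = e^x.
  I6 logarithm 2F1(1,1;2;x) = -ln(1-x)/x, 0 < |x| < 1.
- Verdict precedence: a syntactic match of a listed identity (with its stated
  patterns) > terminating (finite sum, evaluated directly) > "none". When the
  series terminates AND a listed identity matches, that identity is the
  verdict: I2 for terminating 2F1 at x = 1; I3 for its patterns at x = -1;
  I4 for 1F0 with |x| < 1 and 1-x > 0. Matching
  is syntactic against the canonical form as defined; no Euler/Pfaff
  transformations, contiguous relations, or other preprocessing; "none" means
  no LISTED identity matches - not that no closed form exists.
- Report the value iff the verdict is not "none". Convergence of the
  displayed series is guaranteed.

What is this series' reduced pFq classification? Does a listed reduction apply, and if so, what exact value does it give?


This is 1/9 * 2F1(1, 1; 2; -3/7) in reduced canonical form. Verdict: the logarithmic series (I6) fires (the logarithm: parameters (1,1;2), x = -3/7). Exact value: (7/27) * ln(10/7).

The tell: from the first term 1/9: the factorial ratio (C = 1/9) (k+a-1)!/(a-1)! is a rising factorial (a)_k.
Step ratio: r(k) = (-3/7) * (k+1) (k+1) / [(k+2) (k+1)] - poly over poly, x = (-3/7) from leading terms; C = 1/9 at k = 0.


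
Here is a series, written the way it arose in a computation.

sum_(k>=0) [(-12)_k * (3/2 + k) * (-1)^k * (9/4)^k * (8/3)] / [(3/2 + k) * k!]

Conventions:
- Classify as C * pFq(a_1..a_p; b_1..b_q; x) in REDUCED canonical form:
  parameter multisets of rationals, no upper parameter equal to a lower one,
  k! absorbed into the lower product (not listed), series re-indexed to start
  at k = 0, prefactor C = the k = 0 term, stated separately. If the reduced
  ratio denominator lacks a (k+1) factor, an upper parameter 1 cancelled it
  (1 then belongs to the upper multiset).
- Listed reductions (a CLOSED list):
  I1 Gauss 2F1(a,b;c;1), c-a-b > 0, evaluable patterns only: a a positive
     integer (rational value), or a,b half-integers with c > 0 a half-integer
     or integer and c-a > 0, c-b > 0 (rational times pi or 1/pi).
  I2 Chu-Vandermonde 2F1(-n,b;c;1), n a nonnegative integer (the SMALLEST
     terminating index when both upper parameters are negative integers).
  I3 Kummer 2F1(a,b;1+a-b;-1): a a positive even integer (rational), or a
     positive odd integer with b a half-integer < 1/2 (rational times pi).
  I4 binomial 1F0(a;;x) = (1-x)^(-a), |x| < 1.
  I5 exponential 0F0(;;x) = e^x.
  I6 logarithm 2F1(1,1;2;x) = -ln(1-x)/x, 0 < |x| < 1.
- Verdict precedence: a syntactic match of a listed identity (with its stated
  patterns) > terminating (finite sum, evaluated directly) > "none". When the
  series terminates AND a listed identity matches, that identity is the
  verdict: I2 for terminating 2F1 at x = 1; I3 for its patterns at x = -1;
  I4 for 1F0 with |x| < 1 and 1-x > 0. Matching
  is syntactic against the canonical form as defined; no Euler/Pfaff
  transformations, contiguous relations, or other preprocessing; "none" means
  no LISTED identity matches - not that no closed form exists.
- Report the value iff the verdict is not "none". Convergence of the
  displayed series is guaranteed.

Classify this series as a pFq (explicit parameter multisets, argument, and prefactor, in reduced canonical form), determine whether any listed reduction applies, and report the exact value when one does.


This is 8/3 * 1F0(-12; -; -9/4) in reduced canonical form. Verdict: terminating. (-12)_k vanishes past k = 12, leaving a 13-term sum, computed directly. Value: 23298085122481/6291456.

Structural cue: t_0 being 8/3, the factor k + 3/2 cancels (top and bottom), leaving prefactor 8/3.
Step ratio: r(k) = (-9/4) * (k-12) / [(k+1)] - rational; roots negated = parameters, x = (-9/4), C = 8/3.


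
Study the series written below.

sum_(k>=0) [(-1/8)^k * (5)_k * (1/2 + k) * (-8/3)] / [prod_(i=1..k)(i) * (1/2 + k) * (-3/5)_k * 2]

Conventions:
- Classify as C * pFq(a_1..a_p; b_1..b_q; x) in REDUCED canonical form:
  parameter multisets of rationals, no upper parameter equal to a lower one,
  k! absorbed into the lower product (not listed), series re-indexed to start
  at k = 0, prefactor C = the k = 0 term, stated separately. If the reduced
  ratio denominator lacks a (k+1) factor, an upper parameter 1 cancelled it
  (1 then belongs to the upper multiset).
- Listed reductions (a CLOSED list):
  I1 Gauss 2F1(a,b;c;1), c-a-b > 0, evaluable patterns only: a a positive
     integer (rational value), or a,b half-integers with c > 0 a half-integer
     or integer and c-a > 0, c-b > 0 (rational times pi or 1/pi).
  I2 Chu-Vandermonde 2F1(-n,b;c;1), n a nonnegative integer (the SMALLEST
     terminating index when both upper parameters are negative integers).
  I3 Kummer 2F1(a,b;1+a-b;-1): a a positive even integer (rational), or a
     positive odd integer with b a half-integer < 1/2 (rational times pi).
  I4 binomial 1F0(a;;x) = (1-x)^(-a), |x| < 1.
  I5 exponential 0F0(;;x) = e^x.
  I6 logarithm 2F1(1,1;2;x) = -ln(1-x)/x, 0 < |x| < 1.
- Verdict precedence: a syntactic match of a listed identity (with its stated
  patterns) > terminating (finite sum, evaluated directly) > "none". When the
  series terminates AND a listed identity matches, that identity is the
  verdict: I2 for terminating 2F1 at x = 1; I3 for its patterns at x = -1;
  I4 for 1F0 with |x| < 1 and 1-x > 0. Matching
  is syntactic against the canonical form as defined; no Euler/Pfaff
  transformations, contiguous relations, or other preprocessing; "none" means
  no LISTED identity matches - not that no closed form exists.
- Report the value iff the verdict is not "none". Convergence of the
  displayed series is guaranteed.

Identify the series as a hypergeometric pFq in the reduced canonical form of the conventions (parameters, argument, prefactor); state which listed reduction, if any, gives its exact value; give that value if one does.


Canonical form: C = -4/3 times 1F1 with upper {5}, lower {-3/5}, x = -1/8. Verdict: none. A 1F1 with upper {5} fits none of I1-I6 at x = -1/8; the sum runs forever.

The tell: t_0 being -4/3, the product of the first k integers (C = -4/3, x = -1/8) is k!.
Step ratio: r(k) = (-1/8) * (k+5) / [(k-3/5) (k+1)] - rational; roots negated = parameters, x = (-1/8), C = -4/3.


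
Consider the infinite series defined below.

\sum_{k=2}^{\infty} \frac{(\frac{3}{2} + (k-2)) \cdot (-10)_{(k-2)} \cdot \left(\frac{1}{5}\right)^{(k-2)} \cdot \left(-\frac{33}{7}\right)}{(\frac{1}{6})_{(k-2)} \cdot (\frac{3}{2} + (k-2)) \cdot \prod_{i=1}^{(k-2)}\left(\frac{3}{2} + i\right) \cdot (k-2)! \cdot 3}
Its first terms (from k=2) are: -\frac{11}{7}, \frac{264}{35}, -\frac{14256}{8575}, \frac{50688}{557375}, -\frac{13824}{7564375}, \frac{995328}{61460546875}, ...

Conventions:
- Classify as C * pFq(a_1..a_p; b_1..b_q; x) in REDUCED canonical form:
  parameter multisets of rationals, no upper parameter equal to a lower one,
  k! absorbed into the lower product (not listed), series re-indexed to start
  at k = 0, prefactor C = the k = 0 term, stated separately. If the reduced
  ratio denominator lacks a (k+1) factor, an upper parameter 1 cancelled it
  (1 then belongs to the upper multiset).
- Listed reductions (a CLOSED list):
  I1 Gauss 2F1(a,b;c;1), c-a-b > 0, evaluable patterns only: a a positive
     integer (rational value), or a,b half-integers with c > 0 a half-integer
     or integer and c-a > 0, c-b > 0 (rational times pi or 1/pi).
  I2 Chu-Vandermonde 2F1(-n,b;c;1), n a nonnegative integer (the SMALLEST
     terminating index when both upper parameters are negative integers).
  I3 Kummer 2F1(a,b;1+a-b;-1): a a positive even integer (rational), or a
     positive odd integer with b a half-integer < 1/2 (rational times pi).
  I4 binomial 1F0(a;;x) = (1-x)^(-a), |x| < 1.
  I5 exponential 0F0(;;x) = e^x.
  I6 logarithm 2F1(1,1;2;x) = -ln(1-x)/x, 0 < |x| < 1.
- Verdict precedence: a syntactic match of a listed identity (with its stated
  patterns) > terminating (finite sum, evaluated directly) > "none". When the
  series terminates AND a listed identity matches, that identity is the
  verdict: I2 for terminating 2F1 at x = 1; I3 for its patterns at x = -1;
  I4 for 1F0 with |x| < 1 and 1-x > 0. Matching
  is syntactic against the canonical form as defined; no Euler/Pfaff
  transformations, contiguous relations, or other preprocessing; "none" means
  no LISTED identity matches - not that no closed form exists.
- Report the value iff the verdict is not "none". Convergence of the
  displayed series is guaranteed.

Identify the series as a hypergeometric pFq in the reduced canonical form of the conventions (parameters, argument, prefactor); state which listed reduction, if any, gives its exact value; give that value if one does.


Classification (C = -\frac{11}{7}): 1F2 with upper {-10}, lower {\frac{1}{6}, \frac{5}{2}}, argument x = \frac{1}{5}. Verdict: terminating. (-10)_k vanishes past k = 10, leaving a 11-term sum, computed directly. Its exact value is \frac{29194140639588354383566599853}{6637973093012338958740234375}.

Structural cue: with t_0 = -\frac{11}{7}, the factor k + 3/2 cancels (top and bottom), leaving C = -11/7, x = 1/5.
Step ratio: r(k) = \frac{1}{5} * (k-10) / [(k+\frac{1}{6}) (k+\frac{5}{2}) (k+1)] - rational in k. x = \frac{1}{5}; t_0 = -\frac{11}{7}; negate the roots.


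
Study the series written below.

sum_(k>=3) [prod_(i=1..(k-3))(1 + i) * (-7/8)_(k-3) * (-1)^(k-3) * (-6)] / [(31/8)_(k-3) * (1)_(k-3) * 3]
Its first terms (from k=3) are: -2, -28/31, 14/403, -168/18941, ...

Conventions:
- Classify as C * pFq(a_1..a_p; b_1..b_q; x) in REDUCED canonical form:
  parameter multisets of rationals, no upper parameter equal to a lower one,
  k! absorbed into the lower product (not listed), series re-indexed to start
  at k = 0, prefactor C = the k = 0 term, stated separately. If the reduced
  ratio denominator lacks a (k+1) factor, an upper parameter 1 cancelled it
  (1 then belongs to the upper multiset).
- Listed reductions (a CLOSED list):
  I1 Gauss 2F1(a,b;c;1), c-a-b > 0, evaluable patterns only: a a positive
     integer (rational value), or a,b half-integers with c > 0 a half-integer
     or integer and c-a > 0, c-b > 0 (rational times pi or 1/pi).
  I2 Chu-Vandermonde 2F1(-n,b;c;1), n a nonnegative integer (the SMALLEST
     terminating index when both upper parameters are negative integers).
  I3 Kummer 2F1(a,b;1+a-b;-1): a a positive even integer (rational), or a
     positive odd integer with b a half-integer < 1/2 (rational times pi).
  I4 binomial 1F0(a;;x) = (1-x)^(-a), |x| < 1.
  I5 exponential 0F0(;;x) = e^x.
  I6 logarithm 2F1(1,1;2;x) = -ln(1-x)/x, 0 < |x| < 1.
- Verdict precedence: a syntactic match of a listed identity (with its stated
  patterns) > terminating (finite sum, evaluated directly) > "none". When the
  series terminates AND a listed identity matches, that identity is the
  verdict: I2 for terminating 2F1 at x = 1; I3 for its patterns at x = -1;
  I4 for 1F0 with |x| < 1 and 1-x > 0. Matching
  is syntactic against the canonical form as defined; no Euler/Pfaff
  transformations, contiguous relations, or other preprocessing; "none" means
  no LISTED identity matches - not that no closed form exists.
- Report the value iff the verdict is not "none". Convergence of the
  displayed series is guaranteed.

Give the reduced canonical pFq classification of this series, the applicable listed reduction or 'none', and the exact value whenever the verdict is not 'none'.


Key step: with t_0 = -2, (1)_k (C = -2) is k! itself.
Ratio: r(k) = (-1) * (k-7/8) (k+2) / [(k+31/8) (k+1)] ; factor over Q: parameters, x = (-1), and C = -2.

Reduced: x = -1, 2F1, upper = {-7/8, 2}, lower = {31/8}, C = -2. Verdict: this is Kummer (I3) (x = -1; c = 31/8 equals 1+a-b for upper {-7/8, 2}: listed pattern). Sum: -23/8.


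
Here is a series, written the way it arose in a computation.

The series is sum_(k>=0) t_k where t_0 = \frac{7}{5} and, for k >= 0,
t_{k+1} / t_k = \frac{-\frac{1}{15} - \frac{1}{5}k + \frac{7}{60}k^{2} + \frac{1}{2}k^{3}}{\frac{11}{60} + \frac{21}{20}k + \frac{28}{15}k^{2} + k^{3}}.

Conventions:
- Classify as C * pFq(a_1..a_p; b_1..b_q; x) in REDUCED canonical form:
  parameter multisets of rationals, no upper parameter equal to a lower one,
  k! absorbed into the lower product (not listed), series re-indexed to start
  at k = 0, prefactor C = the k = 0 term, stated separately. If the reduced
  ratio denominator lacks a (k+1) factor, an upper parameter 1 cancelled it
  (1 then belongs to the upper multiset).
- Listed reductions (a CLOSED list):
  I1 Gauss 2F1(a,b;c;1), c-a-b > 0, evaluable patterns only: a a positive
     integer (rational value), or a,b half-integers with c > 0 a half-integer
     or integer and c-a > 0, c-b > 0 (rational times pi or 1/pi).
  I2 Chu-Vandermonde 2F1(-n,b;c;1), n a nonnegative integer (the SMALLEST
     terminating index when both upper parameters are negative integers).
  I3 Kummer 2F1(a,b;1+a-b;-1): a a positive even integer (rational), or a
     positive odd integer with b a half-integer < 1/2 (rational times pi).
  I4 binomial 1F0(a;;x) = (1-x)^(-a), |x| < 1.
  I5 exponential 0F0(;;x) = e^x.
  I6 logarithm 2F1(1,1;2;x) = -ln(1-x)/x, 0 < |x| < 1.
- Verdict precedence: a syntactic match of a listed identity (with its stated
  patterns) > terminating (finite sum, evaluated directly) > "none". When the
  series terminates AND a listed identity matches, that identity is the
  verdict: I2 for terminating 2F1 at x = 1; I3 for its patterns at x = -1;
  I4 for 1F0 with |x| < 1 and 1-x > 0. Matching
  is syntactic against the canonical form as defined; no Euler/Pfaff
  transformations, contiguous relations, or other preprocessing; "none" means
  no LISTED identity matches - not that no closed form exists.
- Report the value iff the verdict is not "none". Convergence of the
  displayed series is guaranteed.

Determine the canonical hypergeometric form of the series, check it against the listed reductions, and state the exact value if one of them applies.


Classification (C = \frac{7}{5}): 2F1 with upper {-\frac{2}{3}, \frac{2}{5}}, lower {\frac{11}{30}}, argument x = \frac{1}{2}. Verdict: none. A 2F1 with upper {-\frac{2}{3}, \frac{2}{5}} fits none of I1-I6 at x = \frac{1}{2}; the sum runs forever.

Key step: x = \frac{1}{2} and factor the ratio over Q (C = 7/5, x = 1/2): negated roots = parameters.
Step ratio: r(k) = \frac{1}{2} * (k-\frac{2}{3}) (k+\frac{2}{5}) / [(k+\frac{11}{30}) (k+1)] - poly over poly, x = \frac{1}{2} from leading terms; C = \frac{7}{5} at k = 0.


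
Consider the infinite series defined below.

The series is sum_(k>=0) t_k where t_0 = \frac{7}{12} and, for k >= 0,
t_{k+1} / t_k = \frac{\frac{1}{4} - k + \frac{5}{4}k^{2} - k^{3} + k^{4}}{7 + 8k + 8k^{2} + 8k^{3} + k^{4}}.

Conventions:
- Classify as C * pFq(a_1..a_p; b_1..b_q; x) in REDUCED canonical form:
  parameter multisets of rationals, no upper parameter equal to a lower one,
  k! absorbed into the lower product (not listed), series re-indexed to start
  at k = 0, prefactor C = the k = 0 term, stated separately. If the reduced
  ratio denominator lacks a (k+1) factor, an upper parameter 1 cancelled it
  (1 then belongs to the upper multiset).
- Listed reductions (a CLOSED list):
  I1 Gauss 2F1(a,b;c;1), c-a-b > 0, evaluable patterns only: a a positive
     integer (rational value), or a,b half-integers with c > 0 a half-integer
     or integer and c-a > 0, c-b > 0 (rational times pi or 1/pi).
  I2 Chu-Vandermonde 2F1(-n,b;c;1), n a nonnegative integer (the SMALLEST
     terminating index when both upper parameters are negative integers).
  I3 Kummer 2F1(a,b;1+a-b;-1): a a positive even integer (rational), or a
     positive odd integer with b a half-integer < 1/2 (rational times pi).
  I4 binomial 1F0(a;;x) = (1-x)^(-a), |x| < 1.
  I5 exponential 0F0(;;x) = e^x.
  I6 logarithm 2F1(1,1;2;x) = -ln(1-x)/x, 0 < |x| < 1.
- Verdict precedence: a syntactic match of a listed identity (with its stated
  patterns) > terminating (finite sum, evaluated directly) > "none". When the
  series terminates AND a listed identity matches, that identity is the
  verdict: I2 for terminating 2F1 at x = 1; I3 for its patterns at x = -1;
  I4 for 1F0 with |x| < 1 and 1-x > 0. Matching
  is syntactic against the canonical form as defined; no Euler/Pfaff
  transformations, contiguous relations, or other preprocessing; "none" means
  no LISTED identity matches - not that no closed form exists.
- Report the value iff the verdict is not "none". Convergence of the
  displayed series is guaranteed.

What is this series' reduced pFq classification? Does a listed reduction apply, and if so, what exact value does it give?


Prefactor \frac{7}{12}, argument 1: 2F1 with upper {-\frac{1}{2}, -\frac{1}{2}} over lower {7}. Verdict: Gauss (I1, half-integer pattern) fires (x = 1; upper {-\frac{1}{2}, -\frac{1}{2}} half-integers, c = 7 in the evaluable pattern). Sum: \frac{1048576}{552123} / \pi.

Key step: from the first term \frac{7}{12}: roots of the ratio polynomials (C = 7/12, x = 1) are the negated parameters.
Ratio: r(k) = 1 * (k-\frac{1}{2}) (k-\frac{1}{2}) / [(k+7) (k+1)] - poly over poly, x = 1 from leading terms; C = \frac{7}{12} at k = 0.


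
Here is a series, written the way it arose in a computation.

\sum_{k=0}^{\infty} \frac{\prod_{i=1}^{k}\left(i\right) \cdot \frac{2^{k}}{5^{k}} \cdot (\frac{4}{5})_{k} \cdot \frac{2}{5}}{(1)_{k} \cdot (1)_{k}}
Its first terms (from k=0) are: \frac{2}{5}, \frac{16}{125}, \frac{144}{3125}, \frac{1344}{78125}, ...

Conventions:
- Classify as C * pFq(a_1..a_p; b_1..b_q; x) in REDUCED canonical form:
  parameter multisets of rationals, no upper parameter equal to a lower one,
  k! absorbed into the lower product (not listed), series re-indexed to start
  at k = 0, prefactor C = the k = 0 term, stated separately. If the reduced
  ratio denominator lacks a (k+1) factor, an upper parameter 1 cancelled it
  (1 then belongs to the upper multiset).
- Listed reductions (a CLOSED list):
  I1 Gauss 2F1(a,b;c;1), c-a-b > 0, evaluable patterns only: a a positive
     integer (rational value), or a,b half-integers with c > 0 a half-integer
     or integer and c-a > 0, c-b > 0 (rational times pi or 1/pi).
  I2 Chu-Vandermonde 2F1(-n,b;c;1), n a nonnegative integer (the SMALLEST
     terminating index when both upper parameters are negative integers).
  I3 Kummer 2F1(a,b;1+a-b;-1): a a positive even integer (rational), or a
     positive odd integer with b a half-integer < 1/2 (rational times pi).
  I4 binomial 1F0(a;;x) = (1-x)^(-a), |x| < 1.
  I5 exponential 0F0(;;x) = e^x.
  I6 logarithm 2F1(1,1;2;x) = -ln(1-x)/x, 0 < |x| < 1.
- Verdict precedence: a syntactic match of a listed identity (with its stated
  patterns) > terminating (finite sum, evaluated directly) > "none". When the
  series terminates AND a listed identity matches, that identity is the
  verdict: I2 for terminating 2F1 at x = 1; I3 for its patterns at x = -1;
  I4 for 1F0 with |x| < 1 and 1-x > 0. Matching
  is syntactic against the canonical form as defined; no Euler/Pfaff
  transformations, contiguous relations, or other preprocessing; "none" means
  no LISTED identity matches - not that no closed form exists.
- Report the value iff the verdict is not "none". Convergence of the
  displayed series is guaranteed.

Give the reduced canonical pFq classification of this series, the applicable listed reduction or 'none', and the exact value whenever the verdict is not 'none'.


Classification (C = \frac{2}{5}): 1F0 with upper {\frac{4}{5}}, lower {-}, argument x = \frac{2}{5}. Verdict: this is the I4 binomial reduction (the 1F0 binomial series: exponent -4/5, x = \frac{2}{5}). Its exact value is \frac{2}{5} \cdot \left(\frac{3}{5}\right)^{-\frac{4}{5}}.

Key step: x = \frac{2}{5} and (1)_k (prefactor 2/5) is k! itself.
Term ratio: r(k) = \frac{2}{5} * (k+\frac{4}{5}) / [(k+1)] ; factor over Q: parameters, x = \frac{2}{5}, and C = \frac{2}{5}.


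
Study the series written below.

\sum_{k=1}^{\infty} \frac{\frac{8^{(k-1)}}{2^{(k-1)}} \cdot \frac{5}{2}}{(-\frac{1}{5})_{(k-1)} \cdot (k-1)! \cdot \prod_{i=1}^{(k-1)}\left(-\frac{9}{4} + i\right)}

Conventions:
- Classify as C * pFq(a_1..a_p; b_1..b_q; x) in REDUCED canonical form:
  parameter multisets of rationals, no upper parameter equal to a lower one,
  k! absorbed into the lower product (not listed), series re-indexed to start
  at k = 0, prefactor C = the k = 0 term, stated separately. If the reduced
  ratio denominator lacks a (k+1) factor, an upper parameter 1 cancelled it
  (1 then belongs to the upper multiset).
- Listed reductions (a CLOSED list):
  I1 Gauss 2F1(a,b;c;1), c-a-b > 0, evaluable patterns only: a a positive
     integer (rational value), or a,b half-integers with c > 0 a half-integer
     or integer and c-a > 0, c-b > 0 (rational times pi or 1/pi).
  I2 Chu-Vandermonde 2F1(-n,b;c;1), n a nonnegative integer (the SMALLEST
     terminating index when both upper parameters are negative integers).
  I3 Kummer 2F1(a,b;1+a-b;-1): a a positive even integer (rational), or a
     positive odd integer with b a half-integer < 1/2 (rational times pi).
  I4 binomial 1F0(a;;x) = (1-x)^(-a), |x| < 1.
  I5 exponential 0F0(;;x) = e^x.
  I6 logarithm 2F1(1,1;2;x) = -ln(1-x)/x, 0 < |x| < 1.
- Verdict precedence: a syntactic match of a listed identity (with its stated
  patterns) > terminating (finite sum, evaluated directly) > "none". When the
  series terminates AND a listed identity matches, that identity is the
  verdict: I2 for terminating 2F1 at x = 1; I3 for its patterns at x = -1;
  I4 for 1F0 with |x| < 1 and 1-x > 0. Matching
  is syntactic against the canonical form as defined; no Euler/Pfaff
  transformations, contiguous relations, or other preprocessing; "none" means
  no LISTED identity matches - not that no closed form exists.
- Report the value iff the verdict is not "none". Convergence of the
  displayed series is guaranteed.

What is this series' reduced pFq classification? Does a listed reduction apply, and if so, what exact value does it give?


Key observation: with t_0 = \frac{5}{2}, the two k-th powers (prefactor 5/2) combine into one argument.
Term ratio: r(k) = 4 * 1 / [(k-\frac{5}{4}) (k-\frac{1}{5}) (k+1)] - rational in k, leading ratio 4; with t_0 = \frac{5}{2}, classification follows.

Canonical form: C = \frac{5}{2} times 0F2 with upper {-}, lower {-\frac{5}{4}, -\frac{1}{5}}, x = 4. Verdict: none here - no I1-I6 shape fits x = 4 with lower {-\frac{5}{4}, -\frac{1}{5}}.


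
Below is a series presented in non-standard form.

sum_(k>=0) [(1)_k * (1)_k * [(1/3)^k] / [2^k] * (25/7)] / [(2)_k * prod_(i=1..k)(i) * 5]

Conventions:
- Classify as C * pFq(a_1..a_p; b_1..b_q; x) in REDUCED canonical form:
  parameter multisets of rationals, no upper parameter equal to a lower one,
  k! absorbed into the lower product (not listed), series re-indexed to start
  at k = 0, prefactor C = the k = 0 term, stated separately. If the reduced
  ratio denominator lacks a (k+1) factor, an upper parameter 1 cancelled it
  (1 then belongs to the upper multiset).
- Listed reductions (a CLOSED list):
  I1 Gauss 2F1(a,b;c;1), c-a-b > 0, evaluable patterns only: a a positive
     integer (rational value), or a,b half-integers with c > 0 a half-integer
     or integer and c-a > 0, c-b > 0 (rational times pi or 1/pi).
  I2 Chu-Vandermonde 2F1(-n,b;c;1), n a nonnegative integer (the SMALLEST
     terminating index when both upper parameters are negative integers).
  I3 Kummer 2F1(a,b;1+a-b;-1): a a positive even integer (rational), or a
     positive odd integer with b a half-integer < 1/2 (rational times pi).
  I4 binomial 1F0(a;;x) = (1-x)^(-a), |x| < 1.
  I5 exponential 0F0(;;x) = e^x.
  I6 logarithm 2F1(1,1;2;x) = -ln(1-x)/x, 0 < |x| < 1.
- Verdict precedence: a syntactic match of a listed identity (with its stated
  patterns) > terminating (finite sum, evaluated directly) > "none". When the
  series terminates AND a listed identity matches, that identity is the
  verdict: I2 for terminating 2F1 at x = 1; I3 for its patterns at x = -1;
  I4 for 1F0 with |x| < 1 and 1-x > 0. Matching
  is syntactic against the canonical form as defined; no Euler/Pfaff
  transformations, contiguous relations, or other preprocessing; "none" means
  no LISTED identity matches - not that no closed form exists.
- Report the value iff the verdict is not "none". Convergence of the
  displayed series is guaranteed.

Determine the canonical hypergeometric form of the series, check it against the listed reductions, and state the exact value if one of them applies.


The series (x = 1/6) is 2F1: upper {1, 1}, lower {2}, prefactor 5/7. Verdict: this is the I6 logarithm reduction (the logarithm: parameters (1,1;2), x = 1/6). Value: (-30/7) * ln(5/6).

Key step: with t_0 = 5/7, the constant factors (C = 5/7, x = 1/6) combine into one prefactor.
Adjacent-term ratio: r(k) = (1/6) * (k+1) (k+1) / [(k+2) (k+1)] ; factor over Q: parameters, x = (1/6), and C = 5/7.


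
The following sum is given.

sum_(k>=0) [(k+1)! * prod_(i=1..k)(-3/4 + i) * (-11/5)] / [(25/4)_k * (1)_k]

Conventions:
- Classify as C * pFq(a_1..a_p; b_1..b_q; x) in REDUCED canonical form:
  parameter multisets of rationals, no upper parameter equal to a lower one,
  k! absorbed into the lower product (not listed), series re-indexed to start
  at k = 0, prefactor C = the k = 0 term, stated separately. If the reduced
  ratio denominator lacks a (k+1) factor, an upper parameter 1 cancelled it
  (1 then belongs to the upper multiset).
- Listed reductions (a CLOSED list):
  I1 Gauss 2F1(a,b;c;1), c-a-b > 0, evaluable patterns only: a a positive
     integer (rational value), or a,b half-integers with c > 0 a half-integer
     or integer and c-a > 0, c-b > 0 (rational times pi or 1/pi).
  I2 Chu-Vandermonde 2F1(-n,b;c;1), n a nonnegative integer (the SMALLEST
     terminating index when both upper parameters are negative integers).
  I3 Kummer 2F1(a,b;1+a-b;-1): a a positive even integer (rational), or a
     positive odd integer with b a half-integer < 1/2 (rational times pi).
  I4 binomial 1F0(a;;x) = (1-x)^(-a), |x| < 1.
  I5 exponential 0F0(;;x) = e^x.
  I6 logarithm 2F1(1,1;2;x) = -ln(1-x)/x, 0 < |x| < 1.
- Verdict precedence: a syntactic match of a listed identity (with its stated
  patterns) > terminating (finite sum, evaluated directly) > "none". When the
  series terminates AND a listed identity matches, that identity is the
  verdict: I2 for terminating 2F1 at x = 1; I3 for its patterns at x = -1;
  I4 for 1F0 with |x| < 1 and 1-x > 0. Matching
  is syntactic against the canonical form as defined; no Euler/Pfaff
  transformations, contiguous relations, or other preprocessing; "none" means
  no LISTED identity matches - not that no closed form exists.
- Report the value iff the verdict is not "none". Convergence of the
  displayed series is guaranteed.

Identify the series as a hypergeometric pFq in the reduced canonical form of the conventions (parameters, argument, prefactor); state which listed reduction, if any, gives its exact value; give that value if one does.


The tell: t_0 being -11/5, the factorial ratio (prefactor -11/5) (k+a-1)!/(a-1)! is a rising factorial (a)_k.
Step ratio: r(k) = 1 * (k+1/4) (k+2) / [(k+25/4) (k+1)] - rational in k. x = 1; t_0 = -11/5; negate the roots.

With C = -11/5: the canonical form is 2F1(1/4, 2; 25/4; 1). Verdict: Gauss (I1, integer-parameter pattern) matches (x = 1: the Gamma ratio telescopes since c-a-b = 4 > 0 and a = 2 in Z>0). Value: -3927/1600.


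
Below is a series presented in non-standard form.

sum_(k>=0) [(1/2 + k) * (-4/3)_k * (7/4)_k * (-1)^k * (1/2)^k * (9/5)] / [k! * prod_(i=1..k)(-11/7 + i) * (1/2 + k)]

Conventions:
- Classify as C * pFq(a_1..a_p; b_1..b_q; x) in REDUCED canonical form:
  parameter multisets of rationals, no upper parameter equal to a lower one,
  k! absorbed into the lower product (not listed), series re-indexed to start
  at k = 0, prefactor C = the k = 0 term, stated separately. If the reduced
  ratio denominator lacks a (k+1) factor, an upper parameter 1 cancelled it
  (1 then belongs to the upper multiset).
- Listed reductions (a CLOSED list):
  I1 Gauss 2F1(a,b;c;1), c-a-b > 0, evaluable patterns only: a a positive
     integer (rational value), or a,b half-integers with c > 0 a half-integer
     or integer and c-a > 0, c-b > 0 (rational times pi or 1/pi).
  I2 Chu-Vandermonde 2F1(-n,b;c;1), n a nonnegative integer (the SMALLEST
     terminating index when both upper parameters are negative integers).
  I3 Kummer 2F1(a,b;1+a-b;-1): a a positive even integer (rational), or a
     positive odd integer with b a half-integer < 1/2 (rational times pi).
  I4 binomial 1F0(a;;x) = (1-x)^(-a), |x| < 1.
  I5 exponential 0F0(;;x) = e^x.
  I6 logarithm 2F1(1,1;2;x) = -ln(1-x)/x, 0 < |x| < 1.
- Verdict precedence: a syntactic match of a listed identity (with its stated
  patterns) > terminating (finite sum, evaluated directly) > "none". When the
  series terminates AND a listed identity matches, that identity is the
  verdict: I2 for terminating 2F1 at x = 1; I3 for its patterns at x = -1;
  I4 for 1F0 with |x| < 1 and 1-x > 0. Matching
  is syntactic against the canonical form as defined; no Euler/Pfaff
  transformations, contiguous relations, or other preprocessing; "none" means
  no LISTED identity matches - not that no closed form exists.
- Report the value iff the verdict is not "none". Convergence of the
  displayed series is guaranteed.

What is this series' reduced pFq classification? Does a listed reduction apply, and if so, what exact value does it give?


First insight: x = (-1/2) and the (-1)^k factor (C = 9/5, x = -1/2) folds into the argument's sign.
Step ratio: r(k) = (-1/2) * (k-4/3) (k+7/4) / [(k-4/7) (k+1)] - rational in k. x = (-1/2); t_0 = 9/5; negate the roots.

Prefactor 9/5, argument -1/2: 2F1 with upper {-4/3, 7/4} over lower {-4/7}. Verdict: none. No listed pattern accepts 2F1(-4/3, 7/4; -4/7; -1/2).


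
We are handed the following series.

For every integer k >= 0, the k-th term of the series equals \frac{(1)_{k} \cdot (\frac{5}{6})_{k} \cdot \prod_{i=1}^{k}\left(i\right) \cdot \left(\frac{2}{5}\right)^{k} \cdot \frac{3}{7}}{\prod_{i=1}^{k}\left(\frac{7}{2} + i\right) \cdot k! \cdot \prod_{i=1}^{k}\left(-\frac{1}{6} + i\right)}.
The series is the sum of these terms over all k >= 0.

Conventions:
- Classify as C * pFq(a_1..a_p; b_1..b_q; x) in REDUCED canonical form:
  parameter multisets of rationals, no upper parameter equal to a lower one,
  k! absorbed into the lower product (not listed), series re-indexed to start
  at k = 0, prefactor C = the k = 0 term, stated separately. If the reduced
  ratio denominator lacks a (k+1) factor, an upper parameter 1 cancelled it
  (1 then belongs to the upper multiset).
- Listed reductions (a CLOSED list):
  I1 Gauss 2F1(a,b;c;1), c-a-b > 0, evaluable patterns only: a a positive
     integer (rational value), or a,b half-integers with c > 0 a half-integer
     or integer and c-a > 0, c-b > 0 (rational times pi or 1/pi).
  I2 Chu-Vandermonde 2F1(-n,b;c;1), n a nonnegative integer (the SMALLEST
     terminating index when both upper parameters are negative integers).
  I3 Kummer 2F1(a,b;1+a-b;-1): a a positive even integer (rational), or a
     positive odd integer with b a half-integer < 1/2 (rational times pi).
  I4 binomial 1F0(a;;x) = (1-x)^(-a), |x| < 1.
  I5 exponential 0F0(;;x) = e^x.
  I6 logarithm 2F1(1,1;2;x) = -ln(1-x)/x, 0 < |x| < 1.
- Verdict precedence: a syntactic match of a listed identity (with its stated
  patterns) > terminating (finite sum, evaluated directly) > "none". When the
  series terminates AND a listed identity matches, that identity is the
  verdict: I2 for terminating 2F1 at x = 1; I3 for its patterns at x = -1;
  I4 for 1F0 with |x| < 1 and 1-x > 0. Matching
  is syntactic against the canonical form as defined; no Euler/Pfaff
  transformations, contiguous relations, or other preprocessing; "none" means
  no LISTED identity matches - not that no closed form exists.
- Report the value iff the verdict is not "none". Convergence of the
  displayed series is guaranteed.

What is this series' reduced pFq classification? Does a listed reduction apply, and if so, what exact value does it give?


Canonical form: C = \frac{3}{7} times 2F1 with upper {1, 1}, lower {\frac{9}{2}}, x = \frac{2}{5}. Verdict: no listed reduction: x = \frac{2}{5} and upper {1, 1} fail every I1-I6 pattern.

Structural cue: x = \frac{2}{5} and the lower running product (C = 3/7) is a rising factorial.
Adjacent-term ratio: r(k) = \frac{2}{5} * (k+1) (k+1) / [(k+\frac{9}{2}) (k+1)] - poly over poly, x = \frac{2}{5} from leading terms; C = \frac{3}{7} at k = 0.


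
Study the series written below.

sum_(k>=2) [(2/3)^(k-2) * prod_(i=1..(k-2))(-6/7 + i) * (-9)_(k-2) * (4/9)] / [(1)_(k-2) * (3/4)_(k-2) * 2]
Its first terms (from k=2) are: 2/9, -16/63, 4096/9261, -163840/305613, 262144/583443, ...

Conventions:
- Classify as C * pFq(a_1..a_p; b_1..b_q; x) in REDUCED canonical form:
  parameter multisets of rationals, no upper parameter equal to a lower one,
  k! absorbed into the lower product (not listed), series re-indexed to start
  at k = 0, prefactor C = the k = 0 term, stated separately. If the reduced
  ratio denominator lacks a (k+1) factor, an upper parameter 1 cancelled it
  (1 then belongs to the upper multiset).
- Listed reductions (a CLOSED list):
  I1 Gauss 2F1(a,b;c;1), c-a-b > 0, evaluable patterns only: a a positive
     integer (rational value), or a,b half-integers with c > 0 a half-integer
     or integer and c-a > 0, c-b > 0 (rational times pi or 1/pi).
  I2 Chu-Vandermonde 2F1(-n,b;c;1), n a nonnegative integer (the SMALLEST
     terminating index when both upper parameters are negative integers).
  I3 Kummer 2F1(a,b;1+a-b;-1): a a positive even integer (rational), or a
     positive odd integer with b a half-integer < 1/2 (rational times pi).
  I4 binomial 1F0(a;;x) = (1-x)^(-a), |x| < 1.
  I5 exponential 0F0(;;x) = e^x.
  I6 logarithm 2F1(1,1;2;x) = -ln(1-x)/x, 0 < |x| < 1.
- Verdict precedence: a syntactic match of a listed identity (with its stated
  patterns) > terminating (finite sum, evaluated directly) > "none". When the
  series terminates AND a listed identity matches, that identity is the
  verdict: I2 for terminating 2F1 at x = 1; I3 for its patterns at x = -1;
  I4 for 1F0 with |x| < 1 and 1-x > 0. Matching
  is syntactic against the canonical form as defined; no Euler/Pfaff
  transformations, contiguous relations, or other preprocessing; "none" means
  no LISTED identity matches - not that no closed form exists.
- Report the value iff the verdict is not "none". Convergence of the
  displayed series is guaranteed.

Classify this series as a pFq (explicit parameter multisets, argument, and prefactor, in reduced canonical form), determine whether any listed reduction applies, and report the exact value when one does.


Reduced: x = 2/3, 2F1, upper = {-9, 1/7}, lower = {3/4}, C = 2/9. Verdict: terminating - upper parameter -9 makes this a finite sum (last index 9), evaluated exactly. Exact value: 22424146411907043614/156591906894900440271.

First insight: x = (2/3) and the constant factors (C = 2/9, x = 2/3) combine into one prefactor.
Term ratio: r(k) = (2/3) * (k-9) (k+1/7) / [(k+3/4) (k+1)] ; factor over Q: parameters, x = (2/3), and C = 2/9.


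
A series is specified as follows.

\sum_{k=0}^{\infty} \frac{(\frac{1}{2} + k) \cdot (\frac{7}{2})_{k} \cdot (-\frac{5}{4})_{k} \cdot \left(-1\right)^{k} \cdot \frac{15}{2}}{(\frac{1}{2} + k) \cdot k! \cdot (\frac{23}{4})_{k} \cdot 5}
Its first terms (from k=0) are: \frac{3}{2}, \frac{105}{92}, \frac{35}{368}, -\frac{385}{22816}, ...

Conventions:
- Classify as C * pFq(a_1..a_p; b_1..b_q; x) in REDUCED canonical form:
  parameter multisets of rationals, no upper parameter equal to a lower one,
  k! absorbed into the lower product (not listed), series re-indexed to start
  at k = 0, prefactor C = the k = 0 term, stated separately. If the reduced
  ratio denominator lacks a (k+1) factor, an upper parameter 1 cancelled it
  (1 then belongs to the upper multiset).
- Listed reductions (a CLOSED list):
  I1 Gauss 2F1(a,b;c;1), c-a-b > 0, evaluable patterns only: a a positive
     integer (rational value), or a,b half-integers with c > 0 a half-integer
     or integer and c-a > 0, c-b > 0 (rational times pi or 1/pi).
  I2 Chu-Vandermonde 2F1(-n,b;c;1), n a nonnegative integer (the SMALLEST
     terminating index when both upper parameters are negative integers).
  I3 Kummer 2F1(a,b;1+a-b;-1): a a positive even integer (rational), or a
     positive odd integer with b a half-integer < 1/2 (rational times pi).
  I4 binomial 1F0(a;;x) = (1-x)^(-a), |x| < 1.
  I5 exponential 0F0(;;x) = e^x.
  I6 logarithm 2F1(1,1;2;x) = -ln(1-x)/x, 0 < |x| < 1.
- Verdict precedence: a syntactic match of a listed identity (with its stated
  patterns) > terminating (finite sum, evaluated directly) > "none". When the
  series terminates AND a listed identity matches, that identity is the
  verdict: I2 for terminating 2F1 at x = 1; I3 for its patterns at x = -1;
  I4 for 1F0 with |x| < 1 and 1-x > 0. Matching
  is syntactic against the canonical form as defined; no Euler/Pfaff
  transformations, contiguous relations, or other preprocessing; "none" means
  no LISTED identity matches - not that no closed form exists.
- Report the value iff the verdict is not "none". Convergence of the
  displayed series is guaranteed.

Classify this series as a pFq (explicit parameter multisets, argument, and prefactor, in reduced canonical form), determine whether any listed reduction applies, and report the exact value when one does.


Key observation: t_0 = \frac{3}{2} here, and the constant factors (C = 3/2) combine into one prefactor.
Step ratio: r(k) = -1 * (k-\frac{5}{4}) (k+\frac{7}{2}) / [(k+\frac{23}{4}) (k+1)] - rational in k. x = -1; t_0 = \frac{3}{2}; negate the roots.

The series (x = -1) is 2F1: upper {-\frac{5}{4}, \frac{7}{2}}, lower {\frac{23}{4}}, prefactor \frac{3}{2}. Verdict: none - at argument -1 the multisets {-\frac{5}{4}, \frac{7}{2}} ; {\frac{23}{4}} match no listed identity.
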